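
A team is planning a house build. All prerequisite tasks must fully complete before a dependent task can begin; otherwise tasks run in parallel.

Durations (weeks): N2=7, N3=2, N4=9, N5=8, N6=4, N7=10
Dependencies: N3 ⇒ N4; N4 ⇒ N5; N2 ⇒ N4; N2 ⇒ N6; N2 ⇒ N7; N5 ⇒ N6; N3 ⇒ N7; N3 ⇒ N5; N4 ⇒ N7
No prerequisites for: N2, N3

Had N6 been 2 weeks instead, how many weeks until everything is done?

Baseline: N2→N4→N5→N6 = 7+9+8+4 = 28 → 28 weeks.
Since N6 is critical, the -2 change carries straight to that chain (now 26 weeks).
The critical path is still N2→N4→N5→N6; finish is now 26 weeks.

26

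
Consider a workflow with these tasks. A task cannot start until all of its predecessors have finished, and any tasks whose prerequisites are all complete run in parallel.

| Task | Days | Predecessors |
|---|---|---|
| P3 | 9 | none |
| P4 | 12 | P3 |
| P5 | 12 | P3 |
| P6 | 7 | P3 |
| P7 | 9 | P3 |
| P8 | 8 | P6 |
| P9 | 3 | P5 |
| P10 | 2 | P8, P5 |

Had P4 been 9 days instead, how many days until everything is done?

The binding path is P3→P6→P8→P10 = 9+7+8+2 = 26; finish at 26 days.
P4 has 5 days of float (longest path through it is 21).
That remains the longest chain; total 26 days.

26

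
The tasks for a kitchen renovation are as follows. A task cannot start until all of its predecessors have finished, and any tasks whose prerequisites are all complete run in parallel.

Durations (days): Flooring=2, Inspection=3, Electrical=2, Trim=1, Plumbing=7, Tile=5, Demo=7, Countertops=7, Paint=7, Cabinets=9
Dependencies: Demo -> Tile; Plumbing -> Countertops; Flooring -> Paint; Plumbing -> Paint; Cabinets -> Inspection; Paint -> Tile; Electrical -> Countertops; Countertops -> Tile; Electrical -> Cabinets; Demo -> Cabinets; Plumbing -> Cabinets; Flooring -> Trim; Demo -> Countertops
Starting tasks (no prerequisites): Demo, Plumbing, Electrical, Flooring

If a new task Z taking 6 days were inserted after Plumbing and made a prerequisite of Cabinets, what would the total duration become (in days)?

Originally the kitchen renovation takes 19 days.
With Z inserted, Cabinets now waits for max(Demo, Plumbing, Electrical, Z).
New critical path: Plumbing→Z→Cabinets→Inspection = 7+6+9+3 = 25 ⇒ 25 days.

25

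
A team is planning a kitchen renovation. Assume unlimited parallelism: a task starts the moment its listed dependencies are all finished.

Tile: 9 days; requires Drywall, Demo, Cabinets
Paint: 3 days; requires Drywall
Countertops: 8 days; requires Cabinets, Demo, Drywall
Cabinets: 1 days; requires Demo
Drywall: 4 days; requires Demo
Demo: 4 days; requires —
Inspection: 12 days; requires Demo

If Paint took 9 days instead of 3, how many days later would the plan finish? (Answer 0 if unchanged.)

As given, the longest chain is Demo→Drywall→Tile = 4+4+9 = 17, so the finish is 17 days.
The longest path through Paint is only 11 days, so Paint has float 6.
New critical path: Demo→Drywall→Paint = 4+4+9 = 17 ⇒ 17 days.
Change in finish: 17 − 17 = +0 days.

0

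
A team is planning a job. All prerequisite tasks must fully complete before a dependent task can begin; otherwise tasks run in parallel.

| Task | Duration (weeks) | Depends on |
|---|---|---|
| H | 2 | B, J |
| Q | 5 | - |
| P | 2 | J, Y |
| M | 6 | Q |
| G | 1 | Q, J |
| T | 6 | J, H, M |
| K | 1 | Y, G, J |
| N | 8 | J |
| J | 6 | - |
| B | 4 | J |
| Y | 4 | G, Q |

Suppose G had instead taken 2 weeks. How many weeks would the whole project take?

18

Critical path before the change: J→B→H→T = 6+4+2+6 = 18 giving 18 weeks.
G is off the critical path — its longest chain is 13 weeks, giving 5 of slack.
The critical path is still J→B→H→T; finish is now 18 weeks.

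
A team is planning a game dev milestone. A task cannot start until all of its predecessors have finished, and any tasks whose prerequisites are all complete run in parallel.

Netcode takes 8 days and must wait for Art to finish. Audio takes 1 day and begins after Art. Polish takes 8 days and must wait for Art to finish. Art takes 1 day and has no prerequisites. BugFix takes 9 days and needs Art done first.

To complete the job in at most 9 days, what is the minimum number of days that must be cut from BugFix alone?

Current finish: 10 days; target: 9.
BugFix is on every critical path, so each day cut from BugFix cuts the finish by one (this holds down to a finish of 9).
Need 10 − 9 = 1 day off BugFix → BugFix becomes 8 days, finish becomes 9.

1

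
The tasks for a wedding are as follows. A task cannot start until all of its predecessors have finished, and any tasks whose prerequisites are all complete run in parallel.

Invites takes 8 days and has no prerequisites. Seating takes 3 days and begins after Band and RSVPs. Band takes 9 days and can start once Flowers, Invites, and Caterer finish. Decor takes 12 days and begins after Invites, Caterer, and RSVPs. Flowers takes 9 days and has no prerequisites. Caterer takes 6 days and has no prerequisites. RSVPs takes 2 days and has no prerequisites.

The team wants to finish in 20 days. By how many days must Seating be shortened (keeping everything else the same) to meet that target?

Current finish: 21 days; target: 20.
Seating is on every critical path, so each day cut from Seating cuts the finish by one (this holds down to a finish of 20).
Need 21 − 20 = 1 day off Seating → Seating becomes 2 days, finish becomes 20.

1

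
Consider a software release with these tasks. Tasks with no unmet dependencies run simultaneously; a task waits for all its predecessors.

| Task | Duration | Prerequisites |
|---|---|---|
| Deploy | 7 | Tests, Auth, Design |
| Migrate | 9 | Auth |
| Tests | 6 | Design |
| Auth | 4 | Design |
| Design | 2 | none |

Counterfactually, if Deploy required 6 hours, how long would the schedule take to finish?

15

As given, the longest chain is Design→Tests→Deploy = 2+6+7 = 15, so the finish is 15 hours.
Since Deploy is critical, the -1 change carries straight to that chain (now 14 hours).
Now Design→Auth→Migrate = 2+4+9 = 15 is longest, so the finish becomes 15 hours.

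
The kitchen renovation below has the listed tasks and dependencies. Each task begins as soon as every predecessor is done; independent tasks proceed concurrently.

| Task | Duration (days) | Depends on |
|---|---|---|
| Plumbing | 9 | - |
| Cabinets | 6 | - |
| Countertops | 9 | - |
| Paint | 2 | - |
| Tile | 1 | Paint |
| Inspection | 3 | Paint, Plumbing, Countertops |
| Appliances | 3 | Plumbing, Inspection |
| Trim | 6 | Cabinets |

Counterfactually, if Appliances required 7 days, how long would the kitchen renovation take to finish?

19

Critical path before the change: Plumbing→Inspection→Appliances = 9+3+3 = 15 giving 15 days.
Appliances is on the critical path; changing it to 7 makes that path 19 days.
No other chain overtakes it, so the finish is 19 days.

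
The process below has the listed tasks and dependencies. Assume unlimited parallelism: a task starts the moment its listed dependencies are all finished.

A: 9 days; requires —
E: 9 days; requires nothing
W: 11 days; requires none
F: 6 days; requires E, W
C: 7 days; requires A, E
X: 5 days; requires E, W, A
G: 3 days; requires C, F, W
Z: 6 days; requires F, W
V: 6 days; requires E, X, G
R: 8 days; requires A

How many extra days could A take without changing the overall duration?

The longest chain is W→F→G→V = 11+6+3+6 = 26; overall finish 26 days.
A finishes as early as 9 and must finish by 10.
Slack of A = 1 − 0 = 1 day.

1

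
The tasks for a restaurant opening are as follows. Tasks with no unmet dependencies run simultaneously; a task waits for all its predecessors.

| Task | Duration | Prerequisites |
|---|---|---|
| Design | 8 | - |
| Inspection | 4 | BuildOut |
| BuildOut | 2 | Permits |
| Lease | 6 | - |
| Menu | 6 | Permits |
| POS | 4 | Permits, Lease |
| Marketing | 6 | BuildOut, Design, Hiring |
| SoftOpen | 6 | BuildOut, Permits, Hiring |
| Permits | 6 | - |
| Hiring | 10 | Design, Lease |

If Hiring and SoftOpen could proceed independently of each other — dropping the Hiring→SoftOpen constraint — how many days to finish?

24

Before: longest chain Design→Hiring→Marketing = 8+10+6 = 24, finish 24.
Without Hiring→SoftOpen, SoftOpen's earliest start moves from 18 to 8.
The longest chain is now Design→Hiring→Marketing = 8+10+6 = 24, so the plan takes 24 days.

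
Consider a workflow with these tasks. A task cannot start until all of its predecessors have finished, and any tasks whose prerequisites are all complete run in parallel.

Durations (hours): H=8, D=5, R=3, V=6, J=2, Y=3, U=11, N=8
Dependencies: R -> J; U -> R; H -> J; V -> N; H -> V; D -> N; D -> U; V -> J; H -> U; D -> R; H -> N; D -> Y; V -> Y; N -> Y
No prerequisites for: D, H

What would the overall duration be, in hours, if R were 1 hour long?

The binding path is H→V→N→Y = 8+6+8+3 = 25; finish at 25 hours.
The longest path through R is only 24 hours, so R has float 1.
The critical path is still H→V→N→Y; finish is now 25 hours.

25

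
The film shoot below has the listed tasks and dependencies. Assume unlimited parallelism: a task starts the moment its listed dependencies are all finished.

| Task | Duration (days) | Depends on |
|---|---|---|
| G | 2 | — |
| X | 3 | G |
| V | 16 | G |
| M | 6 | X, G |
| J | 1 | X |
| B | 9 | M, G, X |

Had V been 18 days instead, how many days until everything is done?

20

Critical path before the change: G→X→M→B = 2+3+6+9 = 20 giving 20 days.
V has 2 days of float (longest path through it is 18).
No other chain overtakes it, so the finish is 20 days.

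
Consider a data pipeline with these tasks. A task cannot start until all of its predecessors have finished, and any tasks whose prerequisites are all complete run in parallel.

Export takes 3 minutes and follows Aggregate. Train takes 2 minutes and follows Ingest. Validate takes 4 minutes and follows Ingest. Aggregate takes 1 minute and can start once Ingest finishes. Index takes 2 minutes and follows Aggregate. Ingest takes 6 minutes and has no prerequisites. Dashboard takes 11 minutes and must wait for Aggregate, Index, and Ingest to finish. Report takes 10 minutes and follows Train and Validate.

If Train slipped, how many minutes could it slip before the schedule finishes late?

2

Ingest→Validate→Report = 6+4+10 = 20 sets the makespan at 20 minutes.
Longest path through Train: 18 minutes (earliest finish 8, latest finish 10).
Slack of Train = 8 − 6 = 2 minutes.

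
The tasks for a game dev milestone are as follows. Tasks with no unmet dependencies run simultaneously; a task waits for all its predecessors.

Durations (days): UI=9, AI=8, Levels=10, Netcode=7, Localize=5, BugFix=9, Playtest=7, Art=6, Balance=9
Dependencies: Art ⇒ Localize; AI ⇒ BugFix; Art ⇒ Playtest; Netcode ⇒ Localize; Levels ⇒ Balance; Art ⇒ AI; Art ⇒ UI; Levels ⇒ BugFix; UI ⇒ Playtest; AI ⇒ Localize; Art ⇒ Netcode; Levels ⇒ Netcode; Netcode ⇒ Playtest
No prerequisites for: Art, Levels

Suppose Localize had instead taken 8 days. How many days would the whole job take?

As given, the longest chain is Levels→Netcode→Playtest = 10+7+7 = 24, so the finish is 24 days.
Localize is off the critical path — its longest chain is 22 days, giving 2 of slack.
The binding chain switches to Levels→Netcode→Localize = 10+7+8 = 25; finish 25 days.

25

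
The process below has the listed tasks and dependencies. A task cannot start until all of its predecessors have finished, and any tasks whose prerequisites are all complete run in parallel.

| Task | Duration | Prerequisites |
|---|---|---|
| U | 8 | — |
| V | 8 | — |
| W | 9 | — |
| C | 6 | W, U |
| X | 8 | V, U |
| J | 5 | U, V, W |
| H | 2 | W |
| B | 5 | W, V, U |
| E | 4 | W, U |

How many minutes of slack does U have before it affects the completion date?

The longest chain is U→X = 8+8 = 16; overall finish 16 minutes.
The longest chain containing U totals 16 minutes.
Slack of U = 0 − 0 = 0 minutes.

0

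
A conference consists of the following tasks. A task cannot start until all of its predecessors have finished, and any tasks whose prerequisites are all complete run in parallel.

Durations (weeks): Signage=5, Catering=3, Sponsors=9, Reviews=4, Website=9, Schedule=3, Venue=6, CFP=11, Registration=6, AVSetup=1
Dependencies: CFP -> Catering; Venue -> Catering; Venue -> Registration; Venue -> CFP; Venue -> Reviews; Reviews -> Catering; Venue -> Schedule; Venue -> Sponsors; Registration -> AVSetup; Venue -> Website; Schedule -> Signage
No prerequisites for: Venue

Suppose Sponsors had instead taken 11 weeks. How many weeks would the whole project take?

20

Baseline: Venue→CFP→Catering = 6+11+3 = 20 → 20 weeks.
Sponsors has 5 weeks of float (longest path through it is 15).
That remains the longest chain; total 20 weeks.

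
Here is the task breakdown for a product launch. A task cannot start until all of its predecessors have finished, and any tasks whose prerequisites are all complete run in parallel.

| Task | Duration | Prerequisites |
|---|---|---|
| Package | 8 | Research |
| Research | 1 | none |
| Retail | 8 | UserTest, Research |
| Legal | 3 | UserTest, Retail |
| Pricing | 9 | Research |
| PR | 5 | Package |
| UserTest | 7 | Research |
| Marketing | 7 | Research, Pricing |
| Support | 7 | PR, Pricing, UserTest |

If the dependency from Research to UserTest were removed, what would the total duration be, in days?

Before: longest chain Research→Package→PR→Support = 1+8+5+7 = 21, finish 21.
Without Research→UserTest, UserTest's earliest start moves from 1 to 0.
After: Research→Package→PR→Support = 1+8+5+7 = 21 → 21 days.

21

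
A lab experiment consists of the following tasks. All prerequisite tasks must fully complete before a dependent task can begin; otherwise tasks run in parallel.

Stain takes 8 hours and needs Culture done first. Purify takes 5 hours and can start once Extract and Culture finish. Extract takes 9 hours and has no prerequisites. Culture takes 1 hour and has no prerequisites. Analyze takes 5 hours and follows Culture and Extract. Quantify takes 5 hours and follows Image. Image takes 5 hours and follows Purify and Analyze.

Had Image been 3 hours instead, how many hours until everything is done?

Actual critical path: Extract→Purify→Image→Quantify = 9+5+5+5 = 24 ⇒ 24 hours.
Image lies on that path, so at 3 hours the path becomes 22 hours.
No other chain overtakes it, so the finish is 22 hours.

22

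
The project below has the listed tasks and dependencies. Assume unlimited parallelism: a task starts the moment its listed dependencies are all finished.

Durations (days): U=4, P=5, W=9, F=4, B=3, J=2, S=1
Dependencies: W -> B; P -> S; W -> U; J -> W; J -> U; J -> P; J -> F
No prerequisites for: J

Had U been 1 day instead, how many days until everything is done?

14

The binding path is J→W→U = 2+9+4 = 15; finish at 15 days.
U lies on that path, so at 1 day the path becomes 12 days.
New critical path: J→W→B = 2+9+3 = 14 ⇒ 14 days.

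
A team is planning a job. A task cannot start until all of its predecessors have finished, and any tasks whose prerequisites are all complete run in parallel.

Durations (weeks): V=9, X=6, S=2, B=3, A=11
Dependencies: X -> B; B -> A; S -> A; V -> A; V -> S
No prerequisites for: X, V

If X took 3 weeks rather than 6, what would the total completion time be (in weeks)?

22

Actual critical path: V→S→A = 9+2+11 = 22 ⇒ 22 weeks.
X has 2 weeks of float (longest path through it is 20).
That remains the longest chain; total 22 weeks.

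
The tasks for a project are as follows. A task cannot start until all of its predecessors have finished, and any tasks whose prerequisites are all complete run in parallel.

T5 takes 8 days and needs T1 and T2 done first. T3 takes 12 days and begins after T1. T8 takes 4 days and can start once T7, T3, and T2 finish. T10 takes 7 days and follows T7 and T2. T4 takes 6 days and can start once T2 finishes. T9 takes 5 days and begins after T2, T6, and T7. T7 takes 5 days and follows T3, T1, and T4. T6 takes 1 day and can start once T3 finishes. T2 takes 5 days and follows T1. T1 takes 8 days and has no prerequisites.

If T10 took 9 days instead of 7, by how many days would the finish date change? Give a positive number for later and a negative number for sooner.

2

The binding path is T1→T3→T7→T10 = 8+12+5+7 = 32; finish at 32 days.
Since T10 is critical, the +2 change carries straight to that chain (now 34 days).
The critical path is still T1→T3→T7→T10; finish is now 34 days.
Change in finish: 34 − 32 = +2 days.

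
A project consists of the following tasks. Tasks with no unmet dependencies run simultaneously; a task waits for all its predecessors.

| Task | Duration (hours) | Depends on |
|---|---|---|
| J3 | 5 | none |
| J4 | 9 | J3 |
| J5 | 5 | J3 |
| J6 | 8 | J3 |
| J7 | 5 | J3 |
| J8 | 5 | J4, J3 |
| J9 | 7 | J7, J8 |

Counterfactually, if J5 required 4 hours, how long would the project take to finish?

26

Actual critical path: J3→J4→J8→J9 = 5+9+5+7 = 26 ⇒ 26 hours.
The longest path through J5 is only 10 hours, so J5 has float 16.
No other chain overtakes it, so the finish is 26 hours.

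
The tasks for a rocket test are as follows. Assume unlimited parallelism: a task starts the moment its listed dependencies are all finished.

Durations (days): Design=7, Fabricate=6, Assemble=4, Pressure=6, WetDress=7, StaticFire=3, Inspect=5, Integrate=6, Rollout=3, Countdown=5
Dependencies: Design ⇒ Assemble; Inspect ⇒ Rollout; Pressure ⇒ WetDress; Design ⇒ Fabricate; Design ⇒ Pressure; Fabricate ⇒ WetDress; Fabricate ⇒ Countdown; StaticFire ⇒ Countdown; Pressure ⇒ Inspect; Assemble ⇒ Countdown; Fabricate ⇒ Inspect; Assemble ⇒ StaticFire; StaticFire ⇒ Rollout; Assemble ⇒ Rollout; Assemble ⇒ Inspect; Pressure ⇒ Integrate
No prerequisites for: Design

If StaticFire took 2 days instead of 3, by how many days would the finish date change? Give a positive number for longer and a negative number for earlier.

0

The binding path is Design→Fabricate→Inspect→Rollout = 7+6+5+3 = 21; finish at 21 days.
StaticFire is off the critical path — its longest chain is 19 days, giving 2 of slack.
That remains the longest chain; total 21 days.
Change in finish: 21 − 21 = +0 days.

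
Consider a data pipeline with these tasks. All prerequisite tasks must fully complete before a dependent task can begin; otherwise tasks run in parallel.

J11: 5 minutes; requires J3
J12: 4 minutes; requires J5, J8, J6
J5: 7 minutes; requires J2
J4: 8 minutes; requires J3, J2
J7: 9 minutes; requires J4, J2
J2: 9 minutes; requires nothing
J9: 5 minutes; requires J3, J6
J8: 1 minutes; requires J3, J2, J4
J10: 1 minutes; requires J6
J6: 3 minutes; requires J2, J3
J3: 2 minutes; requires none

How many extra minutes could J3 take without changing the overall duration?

J2→J4→J7 = 9+8+9 = 26 sets the makespan at 26 minutes.
The longest chain containing J3 totals 19 minutes.
Slack of J3 = 7 − 0 = 7 minutes.

7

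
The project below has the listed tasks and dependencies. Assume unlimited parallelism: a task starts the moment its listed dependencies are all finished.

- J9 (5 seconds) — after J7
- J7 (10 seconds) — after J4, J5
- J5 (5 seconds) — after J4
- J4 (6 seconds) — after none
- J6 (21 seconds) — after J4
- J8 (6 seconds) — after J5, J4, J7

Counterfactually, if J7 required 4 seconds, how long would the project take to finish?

27

The binding path is J4→J5→J7→J8 = 6+5+10+6 = 27; finish at 27 seconds.
Since J7 is critical, the -6 change carries straight to that chain (now 21 seconds).
The binding chain switches to J4→J6 = 6+21 = 27; finish 27 seconds.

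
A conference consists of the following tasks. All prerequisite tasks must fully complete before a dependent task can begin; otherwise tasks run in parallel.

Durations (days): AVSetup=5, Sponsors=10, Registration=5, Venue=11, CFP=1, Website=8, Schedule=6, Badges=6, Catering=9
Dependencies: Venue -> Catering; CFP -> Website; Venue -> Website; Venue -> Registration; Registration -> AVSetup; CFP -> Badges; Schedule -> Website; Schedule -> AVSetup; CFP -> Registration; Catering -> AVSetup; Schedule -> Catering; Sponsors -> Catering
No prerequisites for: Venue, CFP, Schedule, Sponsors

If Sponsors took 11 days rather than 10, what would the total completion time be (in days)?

25

Actual critical path: Venue→Catering→AVSetup = 11+9+5 = 25 ⇒ 25 days.
Sponsors has 1 day of float (longest path through it is 24).
No other chain overtakes it, so the finish is 25 days.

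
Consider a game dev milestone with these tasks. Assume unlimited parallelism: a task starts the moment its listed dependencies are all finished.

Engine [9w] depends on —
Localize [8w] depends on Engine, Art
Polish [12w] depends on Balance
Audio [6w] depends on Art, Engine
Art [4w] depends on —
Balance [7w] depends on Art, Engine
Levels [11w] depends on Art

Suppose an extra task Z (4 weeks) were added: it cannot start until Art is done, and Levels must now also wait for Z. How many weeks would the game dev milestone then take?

28

Originally the game dev milestone takes 28 weeks.
With Z inserted, Levels now waits for max(Art, Z).
New critical path: Engine→Balance→Polish = 9+7+12 = 28 ⇒ 28 weeks.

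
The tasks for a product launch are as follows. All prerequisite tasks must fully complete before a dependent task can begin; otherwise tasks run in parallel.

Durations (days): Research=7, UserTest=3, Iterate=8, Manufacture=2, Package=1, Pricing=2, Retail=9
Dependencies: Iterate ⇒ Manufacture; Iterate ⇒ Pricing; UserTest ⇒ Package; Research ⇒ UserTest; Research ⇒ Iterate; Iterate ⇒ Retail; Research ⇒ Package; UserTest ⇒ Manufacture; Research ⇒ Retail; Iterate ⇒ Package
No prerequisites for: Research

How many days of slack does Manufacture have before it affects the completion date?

7

Research→Iterate→Retail = 7+8+9 = 24 sets the makespan at 24 days.
Manufacture finishes as early as 17 and must finish by 24.
So Manufacture can slip 24 − 17 = 7 days.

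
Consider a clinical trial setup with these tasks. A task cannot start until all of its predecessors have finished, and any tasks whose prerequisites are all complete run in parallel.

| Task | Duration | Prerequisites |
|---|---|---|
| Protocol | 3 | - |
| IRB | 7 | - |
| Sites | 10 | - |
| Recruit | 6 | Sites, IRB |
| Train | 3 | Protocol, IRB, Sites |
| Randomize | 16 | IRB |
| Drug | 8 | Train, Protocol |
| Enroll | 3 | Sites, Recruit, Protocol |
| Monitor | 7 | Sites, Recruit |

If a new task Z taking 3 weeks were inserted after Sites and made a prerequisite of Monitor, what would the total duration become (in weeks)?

Originally the plan takes 23 weeks.
With Z inserted, Monitor now waits for max(Sites, Recruit, Z).
New critical path: IRB→Randomize = 7+16 = 23 ⇒ 23 weeks.

23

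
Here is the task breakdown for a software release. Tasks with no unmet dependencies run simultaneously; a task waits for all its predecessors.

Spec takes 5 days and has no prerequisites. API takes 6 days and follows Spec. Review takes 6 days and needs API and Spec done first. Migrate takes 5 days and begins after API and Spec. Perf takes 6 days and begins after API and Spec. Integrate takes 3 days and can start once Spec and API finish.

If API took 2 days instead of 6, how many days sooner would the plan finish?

4

Baseline: Spec→API→Review = 5+6+6 = 17 → 17 days.
API is on the critical path; changing it to 2 makes that path 13 days.
The critical path is still Spec→API→Review; finish is now 13 days.
Change in finish: 13 − 17 = -4 days.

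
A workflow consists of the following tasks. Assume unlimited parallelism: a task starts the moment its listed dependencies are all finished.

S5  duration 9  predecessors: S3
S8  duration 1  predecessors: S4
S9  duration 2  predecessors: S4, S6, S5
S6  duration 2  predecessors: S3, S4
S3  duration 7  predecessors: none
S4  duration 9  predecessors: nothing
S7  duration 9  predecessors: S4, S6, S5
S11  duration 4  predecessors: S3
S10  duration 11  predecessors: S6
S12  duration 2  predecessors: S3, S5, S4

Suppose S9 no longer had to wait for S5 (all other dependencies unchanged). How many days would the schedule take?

With the dependency in place, S3→S5→S7 = 7+9+9 = 25 sets the finish at 25 days.
Without S5→S9, S9's earliest start moves from 16 to 11.
The longest chain is now S3→S5→S7 = 7+9+9 = 25, so the schedule takes 25 days.

25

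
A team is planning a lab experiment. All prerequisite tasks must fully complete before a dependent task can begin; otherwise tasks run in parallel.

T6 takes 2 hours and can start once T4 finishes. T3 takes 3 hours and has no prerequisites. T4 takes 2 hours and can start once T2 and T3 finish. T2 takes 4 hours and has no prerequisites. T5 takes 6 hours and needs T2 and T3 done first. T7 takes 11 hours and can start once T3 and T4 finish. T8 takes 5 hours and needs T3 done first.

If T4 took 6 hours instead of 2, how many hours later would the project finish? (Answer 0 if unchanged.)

4

As given, the longest chain is T2→T4→T7 = 4+2+11 = 17, so the finish is 17 hours.
T4 is on the critical path; changing it to 6 makes that path 21 hours.
That remains the longest chain; total 21 hours.
Change in finish: 21 − 17 = +4 hours.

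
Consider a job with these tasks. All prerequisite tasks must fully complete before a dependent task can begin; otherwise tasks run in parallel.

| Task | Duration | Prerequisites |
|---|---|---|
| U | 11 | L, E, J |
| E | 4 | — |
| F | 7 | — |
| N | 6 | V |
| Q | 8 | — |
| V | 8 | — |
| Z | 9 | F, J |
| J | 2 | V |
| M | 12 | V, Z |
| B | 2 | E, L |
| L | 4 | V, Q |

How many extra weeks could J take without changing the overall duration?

V→J→Z→M = 8+2+9+12 = 31 sets the makespan at 31 weeks.
The longest chain containing J totals 31 weeks.
Float = 31 − 31 = 0.

0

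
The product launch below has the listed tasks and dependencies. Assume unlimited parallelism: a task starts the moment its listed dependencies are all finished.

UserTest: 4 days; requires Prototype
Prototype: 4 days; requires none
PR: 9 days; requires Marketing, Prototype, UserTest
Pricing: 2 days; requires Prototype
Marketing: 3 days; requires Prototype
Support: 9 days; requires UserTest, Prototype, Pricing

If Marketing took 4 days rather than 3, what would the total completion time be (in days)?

17

Baseline: Prototype→UserTest→PR = 4+4+9 = 17 → 17 days.
Marketing is off the critical path — its longest chain is 16 days, giving 1 of slack.
The critical path is still Prototype→UserTest→PR; finish is now 17 days.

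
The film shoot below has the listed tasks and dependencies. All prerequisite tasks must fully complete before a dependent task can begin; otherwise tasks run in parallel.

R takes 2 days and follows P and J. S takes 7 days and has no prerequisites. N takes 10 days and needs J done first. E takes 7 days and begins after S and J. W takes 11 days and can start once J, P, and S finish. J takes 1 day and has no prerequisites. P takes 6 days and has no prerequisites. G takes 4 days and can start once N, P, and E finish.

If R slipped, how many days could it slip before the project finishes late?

The longest chain is S→W = 7+11 = 18; overall finish 18 days.
R finishes as early as 8 and must finish by 18.
Float = 18 − 8 = 10.

10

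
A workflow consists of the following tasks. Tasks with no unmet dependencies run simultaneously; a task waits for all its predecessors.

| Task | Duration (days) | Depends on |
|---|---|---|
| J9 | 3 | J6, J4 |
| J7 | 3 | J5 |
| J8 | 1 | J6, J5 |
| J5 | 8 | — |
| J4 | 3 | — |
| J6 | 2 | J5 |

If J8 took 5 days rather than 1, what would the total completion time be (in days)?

15

As given, the longest chain is J5→J6→J9 = 8+2+3 = 13, so the finish is 13 days.
J8 is off the critical path — its longest chain is 11 days, giving 2 of slack.
The binding chain switches to J5→J6→J8 = 8+2+5 = 15; finish 15 days.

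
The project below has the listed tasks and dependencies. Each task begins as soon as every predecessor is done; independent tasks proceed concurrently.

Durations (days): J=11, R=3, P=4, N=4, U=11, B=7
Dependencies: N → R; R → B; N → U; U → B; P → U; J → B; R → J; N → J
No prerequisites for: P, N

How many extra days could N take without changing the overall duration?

0

N→R→J→B = 4+3+11+7 = 25 sets the makespan at 25 days.
N finishes as early as 4 and must finish by 4.
So N can slip 4 − 4 = 0 days.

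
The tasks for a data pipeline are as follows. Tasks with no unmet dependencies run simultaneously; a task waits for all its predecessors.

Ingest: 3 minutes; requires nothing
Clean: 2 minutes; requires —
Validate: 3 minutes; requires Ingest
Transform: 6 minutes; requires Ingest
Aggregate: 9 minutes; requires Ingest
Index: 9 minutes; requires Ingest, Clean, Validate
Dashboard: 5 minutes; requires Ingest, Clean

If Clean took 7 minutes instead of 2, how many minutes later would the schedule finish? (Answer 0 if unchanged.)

As given, the longest chain is Ingest→Validate→Index = 3+3+9 = 15, so the finish is 15 minutes.
The longest path through Clean is only 11 minutes, so Clean has float 4.
New critical path: Clean→Index = 7+9 = 16 ⇒ 16 minutes.
Change in finish: 16 − 15 = +1 minutes.

1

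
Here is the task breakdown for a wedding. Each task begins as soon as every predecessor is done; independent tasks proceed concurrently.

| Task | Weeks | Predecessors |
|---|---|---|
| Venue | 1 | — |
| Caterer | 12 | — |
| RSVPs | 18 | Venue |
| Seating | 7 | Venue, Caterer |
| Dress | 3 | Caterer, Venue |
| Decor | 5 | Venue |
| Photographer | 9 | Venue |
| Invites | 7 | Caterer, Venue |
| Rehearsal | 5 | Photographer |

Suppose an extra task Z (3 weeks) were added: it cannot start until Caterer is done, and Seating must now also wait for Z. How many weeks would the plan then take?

Originally the plan takes 19 weeks.
With Z inserted, Seating now waits for max(Venue, Caterer, Z).
New critical path: Caterer→Z→Seating = 12+3+7 = 22 ⇒ 22 weeks.

22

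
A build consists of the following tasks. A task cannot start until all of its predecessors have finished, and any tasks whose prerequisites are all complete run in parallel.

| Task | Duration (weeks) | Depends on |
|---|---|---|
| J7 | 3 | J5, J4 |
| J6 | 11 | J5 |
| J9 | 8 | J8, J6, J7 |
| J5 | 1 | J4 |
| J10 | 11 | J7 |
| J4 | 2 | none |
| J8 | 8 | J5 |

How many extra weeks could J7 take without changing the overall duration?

Critical path: J4→J5→J6→J9 = 2+1+11+8 = 22, so the finish is 22 weeks.
The longest chain containing J7 totals 17 weeks.
Float = 22 − 17 = 5.

5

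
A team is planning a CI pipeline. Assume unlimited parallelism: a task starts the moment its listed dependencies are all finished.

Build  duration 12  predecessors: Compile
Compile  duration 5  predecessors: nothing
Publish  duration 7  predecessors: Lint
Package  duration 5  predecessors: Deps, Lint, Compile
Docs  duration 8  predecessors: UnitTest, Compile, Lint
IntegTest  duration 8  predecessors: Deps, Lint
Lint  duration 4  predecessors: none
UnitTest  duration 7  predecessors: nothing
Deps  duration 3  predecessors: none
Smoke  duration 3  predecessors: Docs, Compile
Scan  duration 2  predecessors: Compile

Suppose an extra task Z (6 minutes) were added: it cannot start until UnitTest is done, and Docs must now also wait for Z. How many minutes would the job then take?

Originally the job takes 18 minutes.
With Z inserted, Docs now waits for max(UnitTest, Compile, Lint, Z).
New critical path: UnitTest→Z→Docs→Smoke = 7+6+8+3 = 24 ⇒ 24 minutes.

24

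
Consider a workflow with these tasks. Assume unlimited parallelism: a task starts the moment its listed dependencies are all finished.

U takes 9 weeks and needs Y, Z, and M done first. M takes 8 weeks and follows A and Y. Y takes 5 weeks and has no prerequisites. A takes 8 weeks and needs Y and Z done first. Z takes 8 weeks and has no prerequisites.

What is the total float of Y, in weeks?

The longest chain is Z→A→M→U = 8+8+8+9 = 33; overall finish 33 weeks.
The longest chain containing Y totals 30 weeks.
Slack of Y = 3 − 0 = 3 weeks.

3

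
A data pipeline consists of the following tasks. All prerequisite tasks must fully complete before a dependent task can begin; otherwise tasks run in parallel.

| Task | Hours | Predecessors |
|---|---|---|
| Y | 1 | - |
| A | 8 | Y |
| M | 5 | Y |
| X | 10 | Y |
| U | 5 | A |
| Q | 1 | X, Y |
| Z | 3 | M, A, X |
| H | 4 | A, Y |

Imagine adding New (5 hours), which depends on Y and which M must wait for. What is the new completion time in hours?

Originally the data pipeline takes 14 hours.
With New inserted, M now waits for max(Y, New).
New critical path: Y→New→M→Z = 1+5+5+3 = 14 ⇒ 14 hours.

14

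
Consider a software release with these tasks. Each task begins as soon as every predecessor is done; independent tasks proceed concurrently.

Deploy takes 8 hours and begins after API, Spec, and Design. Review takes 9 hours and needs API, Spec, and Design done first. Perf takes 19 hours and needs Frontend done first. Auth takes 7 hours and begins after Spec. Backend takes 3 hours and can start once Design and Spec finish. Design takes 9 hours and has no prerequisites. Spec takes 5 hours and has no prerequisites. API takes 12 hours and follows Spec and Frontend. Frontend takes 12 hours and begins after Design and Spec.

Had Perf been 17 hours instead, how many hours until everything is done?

42

Baseline: Design→Frontend→API→Review = 9+12+12+9 = 42 → 42 hours.
Perf has 2 hours of float (longest path through it is 40).
The critical path is still Design→Frontend→API→Review; finish is now 42 hours.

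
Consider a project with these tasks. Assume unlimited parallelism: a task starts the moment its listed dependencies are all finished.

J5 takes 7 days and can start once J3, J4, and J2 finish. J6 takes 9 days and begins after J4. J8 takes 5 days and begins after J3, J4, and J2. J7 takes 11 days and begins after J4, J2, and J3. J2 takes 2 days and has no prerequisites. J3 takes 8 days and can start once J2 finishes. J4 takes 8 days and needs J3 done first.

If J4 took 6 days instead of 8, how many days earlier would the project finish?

2

The binding path is J2→J3→J4→J7 = 2+8+8+11 = 29; finish at 29 days.
Since J4 is critical, the -2 change carries straight to that chain (now 27 days).
The critical path is still J2→J3→J4→J7; finish is now 27 days.
Change in finish: 27 − 29 = -2 days.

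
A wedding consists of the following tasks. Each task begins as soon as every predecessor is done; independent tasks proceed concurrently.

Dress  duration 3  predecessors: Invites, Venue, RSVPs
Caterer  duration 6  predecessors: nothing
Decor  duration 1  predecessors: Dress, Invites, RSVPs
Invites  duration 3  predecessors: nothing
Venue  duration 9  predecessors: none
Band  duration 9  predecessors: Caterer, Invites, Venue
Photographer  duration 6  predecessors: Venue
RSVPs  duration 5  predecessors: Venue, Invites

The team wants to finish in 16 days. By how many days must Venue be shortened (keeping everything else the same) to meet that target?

Current finish: 18 days; target: 16.
Venue is on every critical path, so each day cut from Venue cuts the finish by one (this holds down to a finish of 15).
Need 18 − 16 = 2 days off Venue → Venue becomes 7 days, finish becomes 16.

2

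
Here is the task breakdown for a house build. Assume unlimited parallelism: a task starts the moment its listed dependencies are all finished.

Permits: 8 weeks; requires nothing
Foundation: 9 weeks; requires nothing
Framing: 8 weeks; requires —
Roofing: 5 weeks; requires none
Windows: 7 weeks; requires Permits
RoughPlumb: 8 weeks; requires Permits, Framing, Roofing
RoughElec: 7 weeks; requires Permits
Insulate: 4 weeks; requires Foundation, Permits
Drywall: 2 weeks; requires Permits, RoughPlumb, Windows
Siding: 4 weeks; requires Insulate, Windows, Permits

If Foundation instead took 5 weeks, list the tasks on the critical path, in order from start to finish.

Permits, Windows, Siding

Actual critical path: Permits→Windows→Siding = 8+7+4 = 19 ⇒ 19 weeks.
The longest path through Foundation is only 17 weeks, so Foundation has float 2.
The critical path is still Permits→Windows→Siding; finish is now 19 weeks.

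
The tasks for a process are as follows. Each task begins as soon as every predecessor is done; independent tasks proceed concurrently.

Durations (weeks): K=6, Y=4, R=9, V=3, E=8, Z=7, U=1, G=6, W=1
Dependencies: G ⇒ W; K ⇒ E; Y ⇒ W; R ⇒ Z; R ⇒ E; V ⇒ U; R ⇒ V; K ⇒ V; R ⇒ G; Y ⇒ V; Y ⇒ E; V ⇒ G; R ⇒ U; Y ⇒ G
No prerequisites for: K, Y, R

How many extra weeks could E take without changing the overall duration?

2

R→V→G→W = 9+3+6+1 = 19 sets the makespan at 19 weeks.
E finishes as early as 17 and must finish by 19.
So E can slip 19 − 17 = 2 weeks.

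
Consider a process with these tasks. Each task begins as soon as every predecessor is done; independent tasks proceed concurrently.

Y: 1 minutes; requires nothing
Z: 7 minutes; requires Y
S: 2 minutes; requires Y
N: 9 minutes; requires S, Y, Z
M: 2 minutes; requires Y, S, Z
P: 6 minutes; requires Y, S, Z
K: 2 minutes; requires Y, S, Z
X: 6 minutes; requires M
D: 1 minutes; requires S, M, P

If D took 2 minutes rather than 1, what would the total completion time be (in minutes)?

Actual critical path: Y→Z→N = 1+7+9 = 17 ⇒ 17 minutes.
D has 2 minutes of float (longest path through it is 15).
That remains the longest chain; total 17 minutes.

17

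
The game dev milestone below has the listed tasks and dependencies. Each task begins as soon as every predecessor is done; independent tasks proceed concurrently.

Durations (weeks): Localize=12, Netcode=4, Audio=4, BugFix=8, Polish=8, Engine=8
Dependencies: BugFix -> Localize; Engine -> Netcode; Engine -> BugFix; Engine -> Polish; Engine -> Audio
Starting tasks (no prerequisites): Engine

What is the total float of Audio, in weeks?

Engine→BugFix→Localize = 8+8+12 = 28 sets the makespan at 28 weeks.
The longest chain containing Audio totals 12 weeks.
So Audio can slip 28 − 12 = 16 weeks.

16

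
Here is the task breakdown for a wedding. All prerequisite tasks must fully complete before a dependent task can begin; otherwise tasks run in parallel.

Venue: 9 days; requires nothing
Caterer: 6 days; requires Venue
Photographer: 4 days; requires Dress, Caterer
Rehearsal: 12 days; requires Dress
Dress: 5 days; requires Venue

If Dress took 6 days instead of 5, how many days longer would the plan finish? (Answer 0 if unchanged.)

As given, the longest chain is Venue→Dress→Rehearsal = 9+5+12 = 26, so the finish is 26 days.
Since Dress is critical, the +1 change carries straight to that chain (now 27 days).
That remains the longest chain; total 27 days.
Change in finish: 27 − 26 = +1 days.

1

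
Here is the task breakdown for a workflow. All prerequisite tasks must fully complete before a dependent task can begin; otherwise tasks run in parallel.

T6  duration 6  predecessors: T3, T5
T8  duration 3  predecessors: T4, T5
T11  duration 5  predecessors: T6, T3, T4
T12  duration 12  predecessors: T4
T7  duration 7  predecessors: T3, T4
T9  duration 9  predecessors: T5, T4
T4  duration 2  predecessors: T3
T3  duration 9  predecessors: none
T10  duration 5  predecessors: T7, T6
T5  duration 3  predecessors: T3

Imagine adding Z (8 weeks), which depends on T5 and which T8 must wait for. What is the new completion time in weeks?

Originally the project takes 23 weeks.
With Z inserted, T8 now waits for max(T4, T5, Z).
New critical path: T3→T4→T7→T10 = 9+2+7+5 = 23 ⇒ 23 weeks.

23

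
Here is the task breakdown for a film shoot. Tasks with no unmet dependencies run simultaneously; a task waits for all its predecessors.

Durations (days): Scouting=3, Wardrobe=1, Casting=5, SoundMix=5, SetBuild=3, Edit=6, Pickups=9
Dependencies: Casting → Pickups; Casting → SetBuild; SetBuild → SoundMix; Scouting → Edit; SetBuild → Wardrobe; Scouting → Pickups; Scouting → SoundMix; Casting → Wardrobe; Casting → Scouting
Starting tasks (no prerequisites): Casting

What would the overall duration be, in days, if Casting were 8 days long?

20

As given, the longest chain is Casting→Scouting→Pickups = 5+3+9 = 17, so the finish is 17 days.
Since Casting is critical, the +3 change carries straight to that chain (now 20 days).
That remains the longest chain; total 20 days.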